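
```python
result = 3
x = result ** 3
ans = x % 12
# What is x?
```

Trace:
`result = 3` → result = 3
`x = result ** 3` → x = 27
`ans = x % 12` → ans = 3
So x = 27

Answer: 27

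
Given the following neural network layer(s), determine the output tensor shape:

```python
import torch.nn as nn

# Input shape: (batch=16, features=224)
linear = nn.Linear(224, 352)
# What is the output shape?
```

Input: (16, 224) -> Output: (16, 352)

Answer: (16, 352)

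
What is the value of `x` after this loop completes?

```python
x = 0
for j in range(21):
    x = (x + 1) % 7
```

Increment mod 7, 21 times = 0
`x` takes the values: 0 → 1 → 2 → 3 → 4 → 5 → 6 → 0 → 1 → 2 → 3 → 4 → 5 → 6 → 0 → 1 → 2 → 3 → 4 → 5 → 6 → 0

Answer: 0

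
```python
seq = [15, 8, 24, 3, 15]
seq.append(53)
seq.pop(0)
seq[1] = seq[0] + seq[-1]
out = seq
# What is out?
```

Trace:
`seq = [15, 8, 24, 3, 15]` → seq = [15, 8, 24, 3, 15]
`seq.append(53)` → seq = [15, 8, 24, 3, 15, 53]
`seq.pop(0)` → seq = [8, 24, 3, 15, 53]
`seq[1] = seq[0] + seq[-1]` → seq = [8, 61, 3, 15, 53]
`out = seq` → out = [8, 61, 3, 15, 53]
So out = [8, 61, 3, 15, 53]

Answer: [8, 61, 3, 15, 53]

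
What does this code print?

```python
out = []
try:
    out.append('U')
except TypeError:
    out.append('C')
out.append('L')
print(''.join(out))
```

Execution trace: 'U' (try body, no exception) → 'L' (after the try/except). Output: UL

Answer: UL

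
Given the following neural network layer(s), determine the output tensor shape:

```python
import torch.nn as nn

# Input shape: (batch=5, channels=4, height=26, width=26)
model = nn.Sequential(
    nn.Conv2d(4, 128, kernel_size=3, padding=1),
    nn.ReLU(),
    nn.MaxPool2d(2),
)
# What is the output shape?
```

Input: (5, 4, 26, 26) -> after Conv2d: (5, 128, 26, 26) -> after ReLU: (5, 128, 26, 26) -> Output: (5, 128, 13, 13)

Answer: (5, 128, 13, 13)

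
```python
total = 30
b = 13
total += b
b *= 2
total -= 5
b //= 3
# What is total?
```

Trace:
`total = 30` → total = 30
`b = 13` → b = 13
`total += b` → total = 43
`b *= 2` → b = 26
`total -= 5` → total = 38
`b //= 3` → b = 8
So total = 38

Answer: 38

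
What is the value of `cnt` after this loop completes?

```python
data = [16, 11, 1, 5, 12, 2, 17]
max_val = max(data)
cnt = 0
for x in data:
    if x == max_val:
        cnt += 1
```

Count of max value 17 in [16, 11, 1, 5, 12, 2, 17]
`cnt` takes the values: 0 → 1

Answer: 1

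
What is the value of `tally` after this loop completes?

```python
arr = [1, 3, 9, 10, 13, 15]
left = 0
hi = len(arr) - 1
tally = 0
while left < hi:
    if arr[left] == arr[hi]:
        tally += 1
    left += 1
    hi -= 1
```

Count matching pairs from ends
`tally` takes the values: 0

Answer: 0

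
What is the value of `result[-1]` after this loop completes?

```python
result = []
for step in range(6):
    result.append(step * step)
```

Last element of squares 0 to 5
`result` takes the values: [] → [0] → [0, 1] → [0, 1, 4] → [0, 1, 4, 9] → [0, 1, 4, 9, 16] → [0, 1, 4, 9, 16, 25]
So `result[-1]` = 25

Answer: 25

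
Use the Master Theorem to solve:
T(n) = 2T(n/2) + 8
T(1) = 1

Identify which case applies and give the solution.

a=2, b=2, f(n)=8. log_2(2) = 1. Since c=0 < 1, Case 1 applies: T(n) = Θ(n^log_b(a)) = O(n).

Answer: O(n) - Case 1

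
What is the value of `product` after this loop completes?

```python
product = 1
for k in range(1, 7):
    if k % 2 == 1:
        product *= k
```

Product of odd numbers 1 to 6
`product` takes the values: 1 → 3 → 15

Answer: 15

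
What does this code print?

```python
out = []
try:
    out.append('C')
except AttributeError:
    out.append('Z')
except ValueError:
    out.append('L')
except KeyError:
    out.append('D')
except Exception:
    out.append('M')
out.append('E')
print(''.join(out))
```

Execution trace: 'C' (try body, no exception) → 'E' (after the try/except). Output: CE

Answer: CE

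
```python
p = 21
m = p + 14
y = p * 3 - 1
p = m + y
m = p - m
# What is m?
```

Trace:
`p = 21` → p = 21
`m = p + 14` → m = 35
`y = p * 3 - 1` → y = 62
`p = m + y` → p = 97
`m = p - m` → m = 62
So m = 62

Answer: 62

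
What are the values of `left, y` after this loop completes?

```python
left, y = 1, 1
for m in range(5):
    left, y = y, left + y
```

Fibonacci: after 5 iterations
`left, y` takes the values: (1, 1) → (1, 2) → (2, 3) → (3, 5) → (5, 8) → (8, 13)

Answer: 8, 13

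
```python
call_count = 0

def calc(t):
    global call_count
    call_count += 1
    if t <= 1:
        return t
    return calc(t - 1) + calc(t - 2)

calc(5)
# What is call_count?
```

Calls(t) = 1 + Calls(t-1) + Calls(t-2); Calls(0)=Calls(1)=1. For t=5 this gives 15.

Answer: 15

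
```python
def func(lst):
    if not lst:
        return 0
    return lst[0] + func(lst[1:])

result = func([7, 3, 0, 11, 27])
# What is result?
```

7 + 3 + 0 + 11 + 27 + 0 = 48

Answer: 48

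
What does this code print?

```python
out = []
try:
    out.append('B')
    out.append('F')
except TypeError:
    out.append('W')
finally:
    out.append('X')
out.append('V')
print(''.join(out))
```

Execution trace: 'B' (try body) → 'F' (try body, no exception) → 'X' (finally) → 'V' (after the try/except). Output: BFXV

Answer: BFXV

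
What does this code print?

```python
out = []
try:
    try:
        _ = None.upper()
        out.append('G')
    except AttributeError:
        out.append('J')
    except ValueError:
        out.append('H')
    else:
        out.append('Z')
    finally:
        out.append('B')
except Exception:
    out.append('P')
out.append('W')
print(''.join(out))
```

Execution trace: 'J' (inner except AttributeError) → 'B' (inner finally) → 'W' (after the try/except). Output: JBW

Answer: JBW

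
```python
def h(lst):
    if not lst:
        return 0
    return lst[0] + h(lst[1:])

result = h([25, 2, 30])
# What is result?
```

25 + 2 + 30 + 0 = 57

Answer: 57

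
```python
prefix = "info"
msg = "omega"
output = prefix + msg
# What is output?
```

Trace:
`prefix = "info"` → prefix = 'info'
`msg = "omega"` → msg = 'omega'
`output = prefix + msg` → output = 'infoomega'
So output = 'infoomega'

Answer: 'infoomega'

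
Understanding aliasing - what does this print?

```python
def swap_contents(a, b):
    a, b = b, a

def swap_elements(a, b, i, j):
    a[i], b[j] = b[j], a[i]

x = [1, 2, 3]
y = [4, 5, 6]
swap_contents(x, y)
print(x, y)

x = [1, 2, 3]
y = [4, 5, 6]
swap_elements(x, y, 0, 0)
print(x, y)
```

Key concept: parameter rebinding vs mutation.
Step by step:
`x = [1, 2, 3]` → x = [1, 2, 3]
`y = [4, 5, 6]` → y = [4, 5, 6]
`swap_contents(x, y)` → no visible change to tracked variables
`print(x, y)` → prints [1, 2, 3] [4, 5, 6]
`x = [1, 2, 3]` → x = [1, 2, 3]
`y = [4, 5, 6]` → y = [4, 5, 6]
`swap_elements(x, y, 0, 0)` → x = [4, 2, 3]; y = [1, 5, 6]
`print(x, y)` → prints [4, 2, 3] [1, 5, 6]

Answer:
[1, 2, 3] [4, 5, 6]
[4, 2, 3] [1, 5, 6]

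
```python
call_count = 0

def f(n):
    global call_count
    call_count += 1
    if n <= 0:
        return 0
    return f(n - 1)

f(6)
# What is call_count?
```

Linear recursion stepping by 1: 7 calls from n=6 down to ≤0.

Answer: 7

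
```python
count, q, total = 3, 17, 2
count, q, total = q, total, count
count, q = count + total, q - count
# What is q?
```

Trace:
`count, q, total = 3, 17, 2` → count = 3; q = 17; total = 2
`count, q, total = q, total, count` → count = 17; q = 2; total = 3
`count, q = count + total, q - count` → count = 20; q = -15
So q = -15

Answer: -15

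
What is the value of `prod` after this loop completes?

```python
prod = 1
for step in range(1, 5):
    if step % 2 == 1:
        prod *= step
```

Product of odd numbers 1 to 4
`prod` takes the values: 1 → 3

Answer: 3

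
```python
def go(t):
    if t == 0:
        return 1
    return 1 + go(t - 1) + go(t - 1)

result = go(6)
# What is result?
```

go(t) = 1 + 2·go(t-1), go(0)=1. Closed form: (1+1)·2^6 - 1 = 127.

Answer: 127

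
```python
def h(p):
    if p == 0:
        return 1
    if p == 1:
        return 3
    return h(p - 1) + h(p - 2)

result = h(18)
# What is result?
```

Build up from base cases: h(0)=1, h(1)=3, h(2)=4, h(3)=7, h(4)=11, h(5)=18, h(6)=29, ..., h(18)=9349

Answer: 9349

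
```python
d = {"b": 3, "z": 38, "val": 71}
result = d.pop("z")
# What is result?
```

Trace:
`d = {"b": 3, "z": 38, "val": 71}` → d = {'b': 3, 'z': 38, 'val': 71}
`result = d.pop("z")` → d = {'b': 3, 'val': 71}; result = 38
So result = 38

Answer: 38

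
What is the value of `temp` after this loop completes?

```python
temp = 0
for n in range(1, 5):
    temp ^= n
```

XOR of 1 to 4
`temp` takes the values: 0 → 1 → 3 → 0 → 4

Answer: 4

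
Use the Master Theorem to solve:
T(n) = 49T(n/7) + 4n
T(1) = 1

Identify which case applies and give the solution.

a=49, b=7, f(n)=4n. log_7(49) = 2. Since c=1 < 2, Case 1 applies: T(n) = Θ(n^log_b(a)) = O(n^2).

Answer: O(n^2) - Case 1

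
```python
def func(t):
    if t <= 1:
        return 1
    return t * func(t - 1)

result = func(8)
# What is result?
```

func(8) = 8 * 7 * 6 * 5 * 4 * 3 * 2 * 1 = 40320

Answer: 40320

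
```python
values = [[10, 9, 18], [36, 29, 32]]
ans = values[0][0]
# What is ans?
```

Trace:
`values = [[10, 9, 18], [36, 29, 32]]` → values = [[10, 9, 18], [36, 29, 32]]
`ans = values[0][0]` → ans = 10
So ans = 10

Answer: 10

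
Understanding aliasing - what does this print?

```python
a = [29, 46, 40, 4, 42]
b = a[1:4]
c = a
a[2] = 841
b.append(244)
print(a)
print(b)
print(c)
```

Key concept: slice vs alias.
Step by step:
`a = [29, 46, 40, 4, 42]` → a = [29, 46, 40, 4, 42]
`b = a[1:4]` → b = [46, 40, 4]
`c = a` → c = [29, 46, 40, 4, 42] (same object as a)
`a[2] = 841` → a = [29, 46, 841, 4, 42] (same object as c); c = [29, 46, 841, 4, 42] (same object as a)
`b.append(244)` → b = [46, 40, 4, 244]
`print(a)` → prints [29, 46, 841, 4, 42]
`print(b)` → prints [46, 40, 4, 244]
`print(c)` → prints [29, 46, 841, 4, 42]

Answer:
[29, 46, 841, 4, 42]
[46, 40, 4, 244]
[29, 46, 841, 4, 42]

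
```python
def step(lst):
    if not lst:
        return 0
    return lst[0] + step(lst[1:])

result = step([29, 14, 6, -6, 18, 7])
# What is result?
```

29 + 14 + 6 + (-6) + 18 + 7 + 0 = 68

Answer: 68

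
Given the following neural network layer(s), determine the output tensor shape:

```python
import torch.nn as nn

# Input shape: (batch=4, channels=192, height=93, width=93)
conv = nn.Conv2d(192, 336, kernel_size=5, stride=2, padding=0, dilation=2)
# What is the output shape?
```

Input: (4, 192, 93, 93) -> Output: (4, 336, 43, 43)

Answer: (4, 336, 43, 43)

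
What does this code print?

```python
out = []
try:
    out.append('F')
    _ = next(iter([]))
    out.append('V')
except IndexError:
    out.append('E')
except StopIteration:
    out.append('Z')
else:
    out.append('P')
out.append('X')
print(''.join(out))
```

Execution trace: 'F' (try body) → 'Z' (except StopIteration) → 'X' (after the try/except). Output: FZX

Answer: FZX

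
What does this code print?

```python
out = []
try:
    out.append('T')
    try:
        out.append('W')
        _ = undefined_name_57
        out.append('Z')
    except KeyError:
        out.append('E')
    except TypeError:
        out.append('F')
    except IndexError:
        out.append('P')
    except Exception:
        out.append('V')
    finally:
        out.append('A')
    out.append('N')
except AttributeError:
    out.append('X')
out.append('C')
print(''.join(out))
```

Execution trace: 'T' (try body) → 'W' (inner try body) → 'V' (inner except Exception) → 'A' (inner finally) → 'N' (try body, no exception) → 'C' (after the try/except). Output: TWVANC

Answer: TWVANC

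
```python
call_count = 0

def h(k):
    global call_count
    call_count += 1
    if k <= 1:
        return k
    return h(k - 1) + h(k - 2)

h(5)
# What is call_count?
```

Calls(k) = 1 + Calls(k-1) + Calls(k-2); Calls(0)=Calls(1)=1. For k=5 this gives 15.

Answer: 15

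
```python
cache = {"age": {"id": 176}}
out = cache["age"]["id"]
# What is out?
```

Trace:
`cache = {"age": {"id": 176}}` → cache = {'age': {'id': 176}}
`out = cache["age"]["id"]` → out = 176
So out = 176

Answer: 176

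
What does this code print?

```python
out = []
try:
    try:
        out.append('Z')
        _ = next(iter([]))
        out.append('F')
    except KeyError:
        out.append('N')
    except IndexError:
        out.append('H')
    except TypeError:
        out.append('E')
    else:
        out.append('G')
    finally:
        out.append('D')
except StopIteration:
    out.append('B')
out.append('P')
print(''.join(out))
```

Execution trace: 'Z' (try body) → 'D' (finally) → 'B' (outer except StopIteration) → 'P' (after the try/except). Output: ZDBP

Answer: ZDBP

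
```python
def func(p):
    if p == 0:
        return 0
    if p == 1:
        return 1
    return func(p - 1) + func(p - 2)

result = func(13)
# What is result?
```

Build up from base cases: func(0)=0, func(1)=1, func(2)=1, func(3)=2, func(4)=3, func(5)=5, func(6)=8, ..., func(13)=233

Answer: 233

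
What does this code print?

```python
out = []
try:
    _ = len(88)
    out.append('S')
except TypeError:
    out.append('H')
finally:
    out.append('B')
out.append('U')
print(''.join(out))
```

Execution trace: 'H' (except TypeError) → 'B' (finally) → 'U' (after the try/except). Output: HBU

Answer: HBU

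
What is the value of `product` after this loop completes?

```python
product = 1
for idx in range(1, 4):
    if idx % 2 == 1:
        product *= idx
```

Product of odd numbers 1 to 3
`product` takes the values: 1 → 3

Answer: 3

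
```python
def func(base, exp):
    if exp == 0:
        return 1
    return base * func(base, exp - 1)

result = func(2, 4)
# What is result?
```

func(2, 4) = 2 * 2 * 2 * 2 = 16

Answer: 16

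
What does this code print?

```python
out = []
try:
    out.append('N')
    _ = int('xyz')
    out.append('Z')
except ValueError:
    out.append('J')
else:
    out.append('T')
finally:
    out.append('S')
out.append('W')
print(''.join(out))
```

Execution trace: 'N' (try body) → 'J' (except ValueError) → 'S' (finally) → 'W' (after the try/except). Output: NJSW

Answer: NJSW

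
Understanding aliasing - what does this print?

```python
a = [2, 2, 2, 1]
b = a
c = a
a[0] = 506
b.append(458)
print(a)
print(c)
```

Key concept: multiple aliases.
Step by step:
`a = [2, 2, 2, 1]` → a = [2, 2, 2, 1]
`b = a` → b = [2, 2, 2, 1] (same object as a)
`c = a` → c = [2, 2, 2, 1] (same object as a, b)
`a[0] = 506` → a = [506, 2, 2, 1] (same object as b, c); b = [506, 2, 2, 1] (same object as a, c); c = [506, 2, 2, 1] (same object as a, b)
`b.append(458)` → a = [506, 2, 2, 1, 458] (same object as b, c); b = [506, 2, 2, 1, 458] (same object as a, c); c = [506, 2, 2, 1, 458] (same object as a, b)
`print(a)` → prints [506, 2, 2, 1, 458]
`print(c)` → prints [506, 2, 2, 1, 458]

Answer:
[506, 2, 2, 1, 458]
[506, 2, 2, 1, 458]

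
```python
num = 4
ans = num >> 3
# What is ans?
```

Trace:
`num = 4` → num = 4
`ans = num >> 3` → ans = 0
So ans = 0

Answer: 0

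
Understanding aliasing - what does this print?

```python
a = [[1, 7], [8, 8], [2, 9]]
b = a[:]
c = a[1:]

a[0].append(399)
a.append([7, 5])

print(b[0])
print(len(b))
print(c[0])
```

Key concept: slice with nested mutation.
Step by step:
`a = [[1, 7], [8, 8], [2, 9]]` → a = [[1, 7], [8, 8], [2, 9]]
`b = a[:]` → b = [[1, 7], [8, 8], [2, 9]]
`c = a[1:]` → c = [[8, 8], [2, 9]]
`a[0].append(399)` → a = [[1, 7, 399], [8, 8], [2, 9]]; b = [[1, 7, 399], [8, 8], [2, 9]]
`a.append([7, 5])` → a = [[1, 7, 399], [8, 8], [2, 9], [7, 5]]
`print(b[0])` → prints [1, 7, 399]
`print(len(b))` → prints 3
`print(c[0])` → prints [8, 8]

Answer:
[1, 7, 399]
3
[8, 8]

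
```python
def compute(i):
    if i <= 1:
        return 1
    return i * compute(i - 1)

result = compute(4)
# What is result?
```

compute(4) = 4 * 3 * 2 * 1 = 24

Answer: 24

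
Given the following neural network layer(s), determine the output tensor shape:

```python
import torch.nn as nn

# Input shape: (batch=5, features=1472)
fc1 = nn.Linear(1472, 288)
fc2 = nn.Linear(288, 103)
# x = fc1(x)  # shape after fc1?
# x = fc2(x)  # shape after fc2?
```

Input: (5, 1472) -> after fc1: (5, 288) -> Output: (5, 103)

Answer: (5, 103)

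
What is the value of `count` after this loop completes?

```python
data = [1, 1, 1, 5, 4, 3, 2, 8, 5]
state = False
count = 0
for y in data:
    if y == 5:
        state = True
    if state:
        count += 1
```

Count elements after first 5 in [1, 1, 1, 5, 4, 3, 2, 8, 5]
`count` takes the values: 0 → 1 → 2 → 3 → 4 → 5 → 6

Answer: 6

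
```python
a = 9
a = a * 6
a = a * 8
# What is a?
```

Trace:
`a = 9` → a = 9
`a = a * 6` → a = 54
`a = a * 8` → a = 432
So a = 432

Answer: 432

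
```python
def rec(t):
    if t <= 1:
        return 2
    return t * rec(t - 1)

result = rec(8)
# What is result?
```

rec(8) = 8 * 7 * 6 * 5 * 4 * 3 * 2 * 2 = 80640

Answer: 80640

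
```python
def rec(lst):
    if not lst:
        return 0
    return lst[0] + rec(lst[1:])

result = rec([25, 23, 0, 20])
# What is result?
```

25 + 23 + 0 + 20 + 0 = 68

Answer: 68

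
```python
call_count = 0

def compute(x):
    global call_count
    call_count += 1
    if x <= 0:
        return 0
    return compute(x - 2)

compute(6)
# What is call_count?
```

Linear recursion stepping by 2: 4 calls from x=6 down to ≤0.

Answer: 4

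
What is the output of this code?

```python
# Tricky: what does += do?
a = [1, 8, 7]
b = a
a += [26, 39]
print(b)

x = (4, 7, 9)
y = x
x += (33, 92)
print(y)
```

Key concept: += behavior differs for mutable vs immutable.
Step by step:
`a = [1, 8, 7]` → a = [1, 8, 7]
`b = a` → b = [1, 8, 7] (same object as a)
`a += [26, 39]` → a = [1, 8, 7, 26, 39] (same object as b); b = [1, 8, 7, 26, 39] (same object as a)
`print(b)` → prints [1, 8, 7, 26, 39]
`x = (4, 7, 9)` → x = (4, 7, 9)
`y = x` → y = (4, 7, 9)
`x += (33, 92)` → x = (4, 7, 9, 33, 92)
`print(y)` → prints (4, 7, 9)

Answer:
[1, 8, 7, 26, 39]
(4, 7, 9)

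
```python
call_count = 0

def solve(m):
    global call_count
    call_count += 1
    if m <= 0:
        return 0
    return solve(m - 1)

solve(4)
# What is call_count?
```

Linear recursion stepping by 1: 5 calls from m=4 down to ≤0.

Answer: 5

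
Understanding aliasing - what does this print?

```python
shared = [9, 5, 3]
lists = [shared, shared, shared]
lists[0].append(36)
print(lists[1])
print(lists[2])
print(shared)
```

Key concept: list of same reference.
Step by step:
`shared = [9, 5, 3]` → shared = [9, 5, 3]
`lists = [shared, shared, shared]` → lists = [[9, 5, 3], [9, 5, 3], [9, 5, 3]]
`lists[0].append(36)` → shared = [9, 5, 3, 36]; lists = [[9, 5, 3, 36], [9, 5, 3, 36], [9, 5, 3, 36]]
`print(lists[1])` → prints [9, 5, 3, 36]
`print(lists[2])` → prints [9, 5, 3, 36]
`print(shared)` → prints [9, 5, 3, 36]

Answer:
[9, 5, 3, 36]
[9, 5, 3, 36]
[9, 5, 3, 36]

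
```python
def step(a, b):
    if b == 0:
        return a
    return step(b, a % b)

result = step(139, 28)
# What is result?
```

step(139, 28) -> step(28, 27) -> step(27, 1) -> step(1, 0) -> 1

Answer: 1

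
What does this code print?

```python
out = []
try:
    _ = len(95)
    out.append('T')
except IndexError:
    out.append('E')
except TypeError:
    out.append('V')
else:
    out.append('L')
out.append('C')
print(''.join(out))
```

Execution trace: 'V' (except TypeError) → 'C' (after the try/except). Output: VC

Answer: VC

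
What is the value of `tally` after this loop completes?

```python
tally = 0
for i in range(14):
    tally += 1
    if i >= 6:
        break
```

Loop breaks when i reaches 6, tally is 7
`tally` takes the values: 0 → 1 → 2 → 3 → 4 → 5 → 6 → 7

Answer: 7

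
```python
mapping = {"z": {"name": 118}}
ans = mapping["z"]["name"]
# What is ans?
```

Trace:
`mapping = {"z": {"name": 118}}` → mapping = {'z': {'name': 118}}
`ans = mapping["z"]["name"]` → ans = 118
So ans = 118

Answer: 118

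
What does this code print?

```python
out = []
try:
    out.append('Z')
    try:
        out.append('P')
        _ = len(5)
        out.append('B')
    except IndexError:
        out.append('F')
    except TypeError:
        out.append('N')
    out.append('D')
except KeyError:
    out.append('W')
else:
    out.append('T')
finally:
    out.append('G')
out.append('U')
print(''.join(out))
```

Execution trace: 'Z' (try body) → 'P' (inner try body) → 'N' (inner except TypeError) → 'D' (try body, no exception) → 'T' (else) → 'G' (finally) → 'U' (after the try/except). Output: ZPNDTGU

Answer: ZPNDTGU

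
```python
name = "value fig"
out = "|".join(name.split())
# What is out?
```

Trace:
`name = "value fig"` → name = 'value fig'
`out = "|".join(name.split())` → out = 'value|fig'
So out = 'value|fig'

Answer: 'value|fig'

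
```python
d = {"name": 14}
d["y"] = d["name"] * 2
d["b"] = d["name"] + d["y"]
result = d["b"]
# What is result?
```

Trace:
`d = {"name": 14}` → d = {'name': 14}
`d["y"] = d["name"] * 2` → d = {'name': 14, 'y': 28}
`d["b"] = d["name"] + d["y"]` → d = {'name': 14, 'y': 28, 'b': 42}
`result = d["b"]` → result = 42
So result = 42

Answer: 42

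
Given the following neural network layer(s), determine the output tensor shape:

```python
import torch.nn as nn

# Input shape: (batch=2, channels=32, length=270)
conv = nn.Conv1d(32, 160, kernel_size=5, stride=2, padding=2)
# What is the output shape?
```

Input: (2, 32, 270) -> Output: (2, 160, 135)

Answer: (2, 160, 135)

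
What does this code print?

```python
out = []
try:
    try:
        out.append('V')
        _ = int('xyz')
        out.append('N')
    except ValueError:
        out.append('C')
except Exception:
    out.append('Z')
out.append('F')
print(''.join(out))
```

Execution trace: 'V' (inner try body) → 'C' (inner except ValueError) → 'F' (after the try/except). Output: VCF

Answer: VCF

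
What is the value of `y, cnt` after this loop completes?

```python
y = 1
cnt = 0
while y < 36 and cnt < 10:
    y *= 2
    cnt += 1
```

Double until >= 36 or 10 iterations
`y, cnt` takes the values: (1, 0) → (2, 0) → (2, 1) → (4, 1) → (4, 2) → (8, 2) → (8, 3) → (16, 3) → (16, 4) → (32, 4) → (32, 5) → (64, 5) → (64, 6)

Answer: 64, 6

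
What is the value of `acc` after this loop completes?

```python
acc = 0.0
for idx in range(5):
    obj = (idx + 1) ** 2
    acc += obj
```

Sum of squared losses 1² + 2² + ... + 5²
`acc` takes the values: 0.0 → 1.0 → 5.0 → 14.0 → 30.0 → 55.0

Answer: 55.0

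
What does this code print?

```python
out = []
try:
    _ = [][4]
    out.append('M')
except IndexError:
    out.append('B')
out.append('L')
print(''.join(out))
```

Execution trace: 'B' (except IndexError) → 'L' (after the try/except). Output: BL

Answer: BL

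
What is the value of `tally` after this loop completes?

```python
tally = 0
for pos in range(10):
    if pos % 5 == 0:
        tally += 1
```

Count numbers divisible by 5 in range(10)
`tally` takes the values: 0 → 1 → 2

Answer: 2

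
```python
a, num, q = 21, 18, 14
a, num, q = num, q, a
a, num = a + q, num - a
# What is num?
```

Trace:
`a, num, q = 21, 18, 14` → a = 21; num = 18; q = 14
`a, num, q = num, q, a` → a = 18; num = 14; q = 21
`a, num = a + q, num - a` → a = 39; num = -4
So num = -4

Answer: -4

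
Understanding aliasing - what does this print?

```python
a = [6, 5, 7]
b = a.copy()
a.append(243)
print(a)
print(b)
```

Key concept: list.copy() creates independent copy.
Step by step:
`a = [6, 5, 7]` → a = [6, 5, 7]
`b = a.copy()` → b = [6, 5, 7]
`a.append(243)` → a = [6, 5, 7, 243]
`print(a)` → prints [6, 5, 7, 243]
`print(b)` → prints [6, 5, 7]

Answer:
[6, 5, 7, 243]
[6, 5, 7]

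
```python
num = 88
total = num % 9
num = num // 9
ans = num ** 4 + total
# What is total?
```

Trace:
`num = 88` → num = 88
`total = num % 9` → total = 7
`num = num // 9` → num = 9
`ans = num ** 4 + total` → ans = 6568
So total = 7

Answer: 7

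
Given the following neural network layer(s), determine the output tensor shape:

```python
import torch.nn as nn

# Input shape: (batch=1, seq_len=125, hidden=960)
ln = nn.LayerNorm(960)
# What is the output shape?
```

Input: (1, 125, 960) -> Output: (1, 125, 960)

Answer: (1, 125, 960)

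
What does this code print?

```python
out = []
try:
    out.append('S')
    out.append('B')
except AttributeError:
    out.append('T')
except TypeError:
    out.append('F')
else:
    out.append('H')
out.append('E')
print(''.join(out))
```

Execution trace: 'S' (try body) → 'B' (try body, no exception) → 'H' (else) → 'E' (after the try/except). Output: SBHE

Answer: SBHE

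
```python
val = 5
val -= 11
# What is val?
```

Trace:
`val = 5` → val = 5
`val -= 11` → val = -6
So val = -6

Answer: -6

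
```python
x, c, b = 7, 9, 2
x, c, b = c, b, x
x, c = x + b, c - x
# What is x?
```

Trace:
`x, c, b = 7, 9, 2` → x = 7; c = 9; b = 2
`x, c, b = c, b, x` → x = 9; c = 2; b = 7
`x, c = x + b, c - x` → x = 16; c = -7
So x = 16

Answer: 16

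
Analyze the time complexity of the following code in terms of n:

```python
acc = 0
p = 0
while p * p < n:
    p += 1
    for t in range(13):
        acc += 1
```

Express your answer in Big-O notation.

Each loop level contributes: √n × 1. Multiplying the contributions gives O(√n).

Answer: O(√n)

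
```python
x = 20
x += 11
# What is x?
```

Trace:
`x = 20` → x = 20
`x += 11` → x = 31
So x = 31

Answer: 31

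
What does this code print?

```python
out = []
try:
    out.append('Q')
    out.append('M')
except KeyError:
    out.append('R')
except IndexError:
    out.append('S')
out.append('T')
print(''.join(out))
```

Execution trace: 'Q' (try body) → 'M' (try body, no exception) → 'T' (after the try/except). Output: QMT

Answer: QMT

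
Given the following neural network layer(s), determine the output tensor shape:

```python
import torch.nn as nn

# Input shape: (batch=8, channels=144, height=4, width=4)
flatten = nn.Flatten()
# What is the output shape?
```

Input: (8, 144, 4, 4) -> Output: (8, 2304)

Answer: (8, 2304)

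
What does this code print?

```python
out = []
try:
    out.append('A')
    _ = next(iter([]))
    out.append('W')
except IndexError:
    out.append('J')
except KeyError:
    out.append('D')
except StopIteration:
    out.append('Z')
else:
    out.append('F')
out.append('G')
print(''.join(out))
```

Execution trace: 'A' (try body) → 'Z' (except StopIteration) → 'G' (after the try/except). Output: AZG

Answer: AZG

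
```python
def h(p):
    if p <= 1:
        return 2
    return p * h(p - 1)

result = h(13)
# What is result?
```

h(13) = 13 * 12 * 11 * 10 * 9 * 8 * 7 * 6 * 5 * 4 * 3 * 2 * 2 = 12454041600

Answer: 12454041600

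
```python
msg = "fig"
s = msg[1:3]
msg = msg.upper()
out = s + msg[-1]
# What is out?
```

Trace:
`msg = "fig"` → msg = 'fig'
`s = msg[1:3]` → s = 'ig'
`msg = msg.upper()` → msg = 'FIG'
`out = s + msg[-1]` → out = 'igG'
So out = 'igG'

Answer: 'igG'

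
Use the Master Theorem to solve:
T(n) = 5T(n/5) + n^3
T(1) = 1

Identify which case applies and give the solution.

a=5, b=5, f(n)=n^3. log_5(5) = 1. Since c=3 > 1 and the regularity condition holds (5(n/5)^3 = (5/5^3)n^3 with 5/5^3 < 1), Case 3 applies: T(n) = Θ(f(n)) = O(n^3).

Answer: O(n^3) - Case 3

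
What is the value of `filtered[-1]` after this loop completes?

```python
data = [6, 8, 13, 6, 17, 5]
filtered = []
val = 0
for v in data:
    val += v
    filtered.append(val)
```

Cumulative sum ends at 55
`filtered` takes the values: [] → [6] → [6, 14] → [6, 14, 27] → [6, 14, 27, 33] → [6, 14, 27, 33, 50] → [6, 14, 27, 33, 50, 55]
So `filtered[-1]` = 55

Answer: 55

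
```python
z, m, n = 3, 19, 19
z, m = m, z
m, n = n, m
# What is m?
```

Trace:
`z, m, n = 3, 19, 19` → z = 3; m = 19; n = 19
`z, m = m, z` → z = 19; m = 3
`m, n = n, m` → m = 19; n = 3
So m = 19

Answer: 19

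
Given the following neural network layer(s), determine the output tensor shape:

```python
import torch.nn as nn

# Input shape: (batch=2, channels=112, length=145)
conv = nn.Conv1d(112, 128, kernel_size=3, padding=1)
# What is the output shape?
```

Input: (2, 112, 145) -> Output: (2, 128, 145)

Answer: (2, 128, 145)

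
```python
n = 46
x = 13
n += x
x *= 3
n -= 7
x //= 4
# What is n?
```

Trace:
`n = 46` → n = 46
`x = 13` → x = 13
`n += x` → n = 59
`x *= 3` → x = 39
`n -= 7` → n = 52
`x //= 4` → x = 9
So n = 52

Answer: 52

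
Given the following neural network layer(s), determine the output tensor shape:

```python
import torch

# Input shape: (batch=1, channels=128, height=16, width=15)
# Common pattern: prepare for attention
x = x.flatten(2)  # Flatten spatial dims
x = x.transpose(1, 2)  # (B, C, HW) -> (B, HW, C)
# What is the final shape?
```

Input: (1, 128, 16, 15) -> after flatten(2): (1, 128, 240) -> Output: (1, 240, 128)

Answer: (1, 240, 128)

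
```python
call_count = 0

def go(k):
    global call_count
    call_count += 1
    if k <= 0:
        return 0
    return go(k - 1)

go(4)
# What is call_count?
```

Linear recursion stepping by 1: 5 calls from k=4 down to ≤0.

Answer: 5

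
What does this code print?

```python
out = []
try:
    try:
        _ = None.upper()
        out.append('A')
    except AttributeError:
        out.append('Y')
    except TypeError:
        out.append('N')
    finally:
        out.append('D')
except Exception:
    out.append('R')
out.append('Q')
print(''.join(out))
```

Execution trace: 'Y' (inner except AttributeError) → 'D' (inner finally) → 'Q' (after the try/except). Output: YDQ

Answer: YDQ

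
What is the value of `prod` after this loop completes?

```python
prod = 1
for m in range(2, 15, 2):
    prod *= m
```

Product of even numbers 2 to 14
`prod` takes the values: 1 → 2 → 8 → 48 → 384 → 3840 → 46080 → 645120

Answer: 645120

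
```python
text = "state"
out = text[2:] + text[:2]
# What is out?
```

Trace:
`text = "state"` → text = 'state'
`out = text[2:] + text[:2]` → out = 'atest'
So out = 'atest'

Answer: 'atest'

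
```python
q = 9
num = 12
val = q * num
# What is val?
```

Trace:
`q = 9` → q = 9
`num = 12` → num = 12
`val = q * num` → val = 108
So val = 108

Answer: 108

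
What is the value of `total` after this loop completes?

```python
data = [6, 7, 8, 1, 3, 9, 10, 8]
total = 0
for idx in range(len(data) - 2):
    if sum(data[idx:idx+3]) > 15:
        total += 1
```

Count windows with sum > 15
`total` takes the values: 0 → 1 → 2 → 3 → 4

Answer: 4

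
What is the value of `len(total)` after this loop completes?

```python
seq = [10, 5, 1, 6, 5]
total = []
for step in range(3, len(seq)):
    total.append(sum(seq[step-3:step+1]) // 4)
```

Number of 4-element averages
`total` takes the values: [] → [5] → [5, 4]
So `len(total)` = 2

Answer: 2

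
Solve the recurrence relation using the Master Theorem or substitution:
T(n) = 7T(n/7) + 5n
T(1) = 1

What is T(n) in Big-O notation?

By Master Theorem: a=7, b=7, f(n)=5n. Since log_7(7) = 1 and f(n) = Θ(n^1), Case 2 applies. T(n) = O(n log n).

Answer: O(n log n)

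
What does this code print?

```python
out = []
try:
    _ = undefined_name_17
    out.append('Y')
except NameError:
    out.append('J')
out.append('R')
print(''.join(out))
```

Execution trace: 'J' (except NameError) → 'R' (after the try/except). Output: JR

Answer: JR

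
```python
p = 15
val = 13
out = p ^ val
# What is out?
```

Trace:
`p = 15` → p = 15
`val = 13` → val = 13
`out = p ^ val` → out = 2
So out = 2

Answer: 2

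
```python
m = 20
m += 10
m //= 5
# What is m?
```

Trace:
`m = 20` → m = 20
`m += 10` → m = 30
`m //= 5` → m = 6
So m = 6

Answer: 6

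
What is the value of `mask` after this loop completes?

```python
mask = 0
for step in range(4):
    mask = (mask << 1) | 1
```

Build 4 consecutive 1-bits: 0b1111
`mask` takes the values: 0 → 1 → 3 → 7 → 15

Answer: 15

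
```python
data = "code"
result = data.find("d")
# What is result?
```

Trace:
`data = "code"` → data = 'code'
`result = data.find("d")` → result = 2
So result = 2

Answer: 2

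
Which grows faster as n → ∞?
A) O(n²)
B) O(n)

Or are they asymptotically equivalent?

O(n²) vs O(n): Higher order terms dominate.

Answer: A) O(n²) grows faster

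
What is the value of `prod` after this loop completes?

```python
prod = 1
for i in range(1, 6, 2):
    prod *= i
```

Product of 1, 3, 5, ... up to 5
`prod` takes the values: 1 → 3 → 15

Answer: 15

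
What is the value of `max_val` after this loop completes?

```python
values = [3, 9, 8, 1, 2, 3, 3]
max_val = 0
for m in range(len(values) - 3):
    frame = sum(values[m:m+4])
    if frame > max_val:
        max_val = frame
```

Max sum of 4-element window in [3, 9, 8, 1, 2, 3, 3]
`max_val` takes the values: 0 → 21

Answer: 21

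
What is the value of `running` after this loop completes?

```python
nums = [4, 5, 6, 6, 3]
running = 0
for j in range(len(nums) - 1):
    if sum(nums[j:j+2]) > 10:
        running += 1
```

Count windows with sum > 10
`running` takes the values: 0 → 1 → 2

Answer: 2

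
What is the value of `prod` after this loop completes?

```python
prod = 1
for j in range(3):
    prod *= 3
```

3^3 = 27
`prod` takes the values: 1 → 3 → 9 → 27

Answer: 27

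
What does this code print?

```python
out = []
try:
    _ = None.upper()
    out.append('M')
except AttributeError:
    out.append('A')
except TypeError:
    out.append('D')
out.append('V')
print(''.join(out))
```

Execution trace: 'A' (except AttributeError) → 'V' (after the try/except). Output: AV

Answer: AV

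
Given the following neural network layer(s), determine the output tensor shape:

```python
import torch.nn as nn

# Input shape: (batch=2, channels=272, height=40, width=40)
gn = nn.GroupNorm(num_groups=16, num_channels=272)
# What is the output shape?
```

Input: (2, 272, 40, 40) -> Output: (2, 272, 40, 40)

Answer: (2, 272, 40, 40)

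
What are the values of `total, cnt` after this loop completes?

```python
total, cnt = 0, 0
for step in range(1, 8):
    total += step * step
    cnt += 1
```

Sum of squares and count
`total, cnt` takes the values: (0, 0) → (1, 0) → (1, 1) → (5, 1) → (5, 2) → (14, 2) → (14, 3) → (30, 3) → (30, 4) → (55, 4) → (55, 5) → (91, 5) → (91, 6) → (140, 6) → (140, 7)

Answer: 140, 7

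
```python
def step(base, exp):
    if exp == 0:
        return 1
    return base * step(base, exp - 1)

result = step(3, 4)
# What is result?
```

step(3, 4) = 3 * 3 * 3 * 3 = 81

Answer: 81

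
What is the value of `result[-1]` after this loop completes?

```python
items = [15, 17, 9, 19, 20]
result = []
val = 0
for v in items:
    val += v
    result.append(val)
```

Cumulative sum ends at 80
`result` takes the values: [] → [15] → [15, 32] → [15, 32, 41] → [15, 32, 41, 60] → [15, 32, 41, 60, 80]
So `result[-1]` = 80

Answer: 80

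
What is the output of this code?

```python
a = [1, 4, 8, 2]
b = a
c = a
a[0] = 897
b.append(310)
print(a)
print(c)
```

Key concept: multiple aliases.
Step by step:
`a = [1, 4, 8, 2]` → a = [1, 4, 8, 2]
`b = a` → b = [1, 4, 8, 2] (same object as a)
`c = a` → c = [1, 4, 8, 2] (same object as a, b)
`a[0] = 897` → a = [897, 4, 8, 2] (same object as b, c); b = [897, 4, 8, 2] (same object as a, c); c = [897, 4, 8, 2] (same object as a, b)
`b.append(310)` → a = [897, 4, 8, 2, 310] (same object as b, c); b = [897, 4, 8, 2, 310] (same object as a, c); c = [897, 4, 8, 2, 310] (same object as a, b)
`print(a)` → prints [897, 4, 8, 2, 310]
`print(c)` → prints [897, 4, 8, 2, 310]

Answer:
[897, 4, 8, 2, 310]
[897, 4, 8, 2, 310]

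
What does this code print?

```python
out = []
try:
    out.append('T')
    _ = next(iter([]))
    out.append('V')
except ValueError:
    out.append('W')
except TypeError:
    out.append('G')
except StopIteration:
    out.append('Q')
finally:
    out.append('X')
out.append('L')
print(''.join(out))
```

Execution trace: 'T' (try body) → 'Q' (except StopIteration) → 'X' (finally) → 'L' (after the try/except). Output: TQXL

Answer: TQXL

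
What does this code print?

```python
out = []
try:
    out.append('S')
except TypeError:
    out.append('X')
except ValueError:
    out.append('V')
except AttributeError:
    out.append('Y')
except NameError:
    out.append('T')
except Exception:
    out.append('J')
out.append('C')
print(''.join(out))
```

Execution trace: 'S' (try body, no exception) → 'C' (after the try/except). Output: SC

Answer: SC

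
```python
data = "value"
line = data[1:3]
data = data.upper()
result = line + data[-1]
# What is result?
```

Trace:
`data = "value"` → data = 'value'
`line = data[1:3]` → line = 'al'
`data = data.upper()` → data = 'VALUE'
`result = line + data[-1]` → result = 'alE'
So result = 'alE'

Answer: 'alE'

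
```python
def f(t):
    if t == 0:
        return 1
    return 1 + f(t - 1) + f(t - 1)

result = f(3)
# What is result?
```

f(t) = 1 + 2·f(t-1), f(0)=1. Closed form: (1+1)·2^3 - 1 = 15.

Answer: 15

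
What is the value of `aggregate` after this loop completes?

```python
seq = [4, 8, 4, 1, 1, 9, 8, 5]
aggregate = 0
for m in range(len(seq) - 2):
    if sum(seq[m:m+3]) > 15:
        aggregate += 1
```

Count windows with sum > 15
`aggregate` takes the values: 0 → 1 → 2 → 3

Answer: 3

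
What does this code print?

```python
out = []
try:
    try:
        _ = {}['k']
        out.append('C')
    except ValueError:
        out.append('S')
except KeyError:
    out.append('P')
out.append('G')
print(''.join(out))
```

Execution trace: 'P' (outer except KeyError) → 'G' (after the try/except). Output: PG

Answer: PG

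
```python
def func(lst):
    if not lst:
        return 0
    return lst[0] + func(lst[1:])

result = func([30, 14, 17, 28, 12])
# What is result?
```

30 + 14 + 17 + 28 + 12 + 0 = 101

Answer: 101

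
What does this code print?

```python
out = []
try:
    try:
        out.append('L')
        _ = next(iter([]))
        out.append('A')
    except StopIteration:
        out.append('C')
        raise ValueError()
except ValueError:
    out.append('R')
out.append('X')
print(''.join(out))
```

Execution trace: 'L' (inner try body) → 'C' (inner except StopIteration) → 'R' (outer except ValueError) → 'X' (after the try/except). Output: LCRX

Answer: LCRX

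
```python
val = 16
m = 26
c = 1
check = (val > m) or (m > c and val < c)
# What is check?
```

Trace:
`val = 16` → val = 16
`m = 26` → m = 26
`c = 1` → c = 1
`check = (val > m) or (m > c and val < c)` → check = False
So check = False

Answer: False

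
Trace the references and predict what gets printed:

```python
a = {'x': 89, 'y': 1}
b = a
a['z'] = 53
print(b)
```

Key concept: dict aliasing.
Step by step:
`a = {'x': 89, 'y': 1}` → a = {'x': 89, 'y': 1}
`b = a` → b = {'x': 89, 'y': 1} (same object as a)
`a['z'] = 53` → a = {'x': 89, 'y': 1, 'z': 53} (same object as b); b = {'x': 89, 'y': 1, 'z': 53} (same object as a)
`print(b)` → prints {'x': 89, 'y': 1, 'z': 53}

Answer: {'x': 89, 'y': 1, 'z': 53}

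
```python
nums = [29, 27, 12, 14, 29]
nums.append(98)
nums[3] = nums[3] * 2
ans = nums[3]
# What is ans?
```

Trace:
`nums = [29, 27, 12, 14, 29]` → nums = [29, 27, 12, 14, 29]
`nums.append(98)` → nums = [29, 27, 12, 14, 29, 98]
`nums[3] = nums[3] * 2` → nums = [29, 27, 12, 28, 29, 98]
`ans = nums[3]` → ans = 28
So ans = 28

Answer: 28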